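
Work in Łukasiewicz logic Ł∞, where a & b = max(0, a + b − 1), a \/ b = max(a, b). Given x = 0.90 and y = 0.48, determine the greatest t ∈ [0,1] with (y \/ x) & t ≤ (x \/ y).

y \/ x = max(0.48, 0.90) = 0.90
So the left factor is y \/ x = 0.90.
x \/ y = max(0.90, 0.48) = 0.90
So the right-hand bound is x \/ y = 0.90.
The residuum of the Łukasiewicz t-norm gives the supremum: min(1, 1 − 0.90 + 0.90).
1 − 0.90 + 0.90 = 1.00, so t = min(1, 1.00) = 1.00.
Check: 0.90 & 1.00 = max(0, 0.90) = 0.90 ≤ 0.90.

1.00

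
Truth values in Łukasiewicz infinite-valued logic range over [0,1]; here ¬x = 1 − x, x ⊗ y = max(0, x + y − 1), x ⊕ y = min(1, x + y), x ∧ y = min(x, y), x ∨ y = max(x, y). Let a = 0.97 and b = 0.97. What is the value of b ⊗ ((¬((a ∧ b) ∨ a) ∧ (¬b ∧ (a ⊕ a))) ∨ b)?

0.94

a ∧ b = min(0.97, 0.97) = 0.97
(a ∧ b) ∨ a = max(0.97, 0.97) = 0.97
¬((a ∧ b) ∨ a) = 1 − 0.97 = 0.03
¬b = 1 − 0.97 = 0.03
a ⊕ a = min(1, 0.97 + 0.97) = min(1, 1.94) = 1.00
¬b ∧ (a ⊕ a) = min(0.03, 1.00) = 0.03
¬((a ∧ b) ∨ a) ∧ (¬b ∧ (a ⊕ a)) = min(0.03, 0.03) = 0.03
(¬((a ∧ b) ∨ a) ∧ (¬b ∧ (a ⊕ a))) ∨ b = max(0.03, 0.97) = 0.97
b ⊗ ((¬((a ∧ b) ∨ a) ∧ (¬b ∧ (a ⊕ a))) ∨ b) = max(0, 0.97 + 0.97 − 1) = max(0, 0.94) = 0.94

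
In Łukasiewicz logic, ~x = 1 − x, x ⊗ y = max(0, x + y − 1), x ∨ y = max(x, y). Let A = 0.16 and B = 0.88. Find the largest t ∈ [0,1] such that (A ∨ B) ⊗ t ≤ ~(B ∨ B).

A ∨ B = max(0.16, 0.88) = 0.88
So the left factor is A ∨ B = 0.88.
B ∨ B = max(0.88, 0.88) = 0.88
~(B ∨ B) = 1 − 0.88 = 0.12
So the right-hand bound is ~(B ∨ B) = 0.12.
The residuum of the Łukasiewicz t-norm gives the supremum: min(1, 1 − 0.88 + 0.12).
1 − 0.88 + 0.12 = 0.24, so t = min(1, 0.24) = 0.24.
Check: 0.88 ⊗ 0.24 = max(0, 0.12) = 0.12 ≤ 0.12.

0.24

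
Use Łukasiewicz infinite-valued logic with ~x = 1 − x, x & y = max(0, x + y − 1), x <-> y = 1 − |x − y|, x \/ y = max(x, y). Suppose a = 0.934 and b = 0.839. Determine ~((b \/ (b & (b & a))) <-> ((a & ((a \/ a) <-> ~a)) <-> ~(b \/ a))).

0.161

b & a = max(0, 0.839 + 0.934 − 1) = max(0, 0.773) = 0.773
b & (b & a) = max(0, 0.839 + 0.773 − 1) = max(0, 0.612) = 0.612
b \/ (b & (b & a)) = max(0.839, 0.612) = 0.839
a \/ a = max(0.934, 0.934) = 0.934
~a = 1 − 0.934 = 0.066
(a \/ a) <-> ~a = 1 − |0.934 − 0.066| = 1 − 0.868 = 0.132
a & ((a \/ a) <-> ~a) = max(0, 0.934 + 0.132 − 1) = max(0, 0.066) = 0.066
b \/ a = max(0.839, 0.934) = 0.934
~(b \/ a) = 1 − 0.934 = 0.066
(a & ((a \/ a) <-> ~a)) <-> ~(b \/ a) = 1 − |0.066 − 0.066| = 1 − 0.000 = 1.000
(b \/ (b & (b & a))) <-> ((a & ((a \/ a) <-> ~a)) <-> ~(b \/ a)) = 1 − |0.839 − 1.000| = 1 − 0.161 = 0.839
~((b \/ (b & (b & a))) <-> ((a & ((a \/ a) <-> ~a)) <-> ~(b \/ a))) = 1 − 0.839 = 0.161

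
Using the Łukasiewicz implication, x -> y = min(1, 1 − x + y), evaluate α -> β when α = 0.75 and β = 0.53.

0.78

α -> β = min(1, 1 − 0.75 + 0.53) = min(1, 0.78) = 0.78
For comparison, the Gödel implication (1 if x ≤ y else y) would give 0.53.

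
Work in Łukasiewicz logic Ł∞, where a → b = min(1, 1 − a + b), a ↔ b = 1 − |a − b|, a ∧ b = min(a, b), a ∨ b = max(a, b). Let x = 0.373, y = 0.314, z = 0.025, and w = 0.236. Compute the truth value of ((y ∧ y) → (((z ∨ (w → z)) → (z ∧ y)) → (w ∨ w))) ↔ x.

y ∧ y = min(0.314, 0.314) = 0.314
w → z = min(1, 1 − 0.236 + 0.025) = min(1, 0.789) = 0.789
z ∨ (w → z) = max(0.025, 0.789) = 0.789
z ∧ y = min(0.025, 0.314) = 0.025
(z ∨ (w → z)) → (z ∧ y) = min(1, 1 − 0.789 + 0.025) = min(1, 0.236) = 0.236
w ∨ w = max(0.236, 0.236) = 0.236
((z ∨ (w → z)) → (z ∧ y)) → (w ∨ w) = min(1, 1 − 0.236 + 0.236) = min(1, 1.000) = 1.000
(y ∧ y) → (((z ∨ (w → z)) → (z ∧ y)) → (w ∨ w)) = min(1, 1 − 0.314 + 1.000) = min(1, 1.686) = 1.000
((y ∧ y) → (((z ∨ (w → z)) → (z ∧ y)) → (w ∨ w))) ↔ x = 1 − |1.000 − 0.373| = 1 − 0.627 = 0.373

0.373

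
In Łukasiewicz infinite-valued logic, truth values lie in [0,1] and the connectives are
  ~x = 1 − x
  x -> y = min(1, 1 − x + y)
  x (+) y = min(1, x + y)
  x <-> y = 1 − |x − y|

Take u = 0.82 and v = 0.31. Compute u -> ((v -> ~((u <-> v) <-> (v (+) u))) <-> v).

u <-> v = 1 − |0.82 − 0.31| = 1 − 0.51 = 0.49
v (+) u = min(1, 0.31 + 0.82) = min(1, 1.13) = 1.00
(u <-> v) <-> (v (+) u) = 1 − |0.49 − 1.00| = 1 − 0.51 = 0.49
~((u <-> v) <-> (v (+) u)) = 1 − 0.49 = 0.51
v -> ~((u <-> v) <-> (v (+) u)) = min(1, 1 − 0.31 + 0.51) = min(1, 1.20) = 1.00
(v -> ~((u <-> v) <-> (v (+) u))) <-> v = 1 − |1.00 − 0.31| = 1 − 0.69 = 0.31
u -> ((v -> ~((u <-> v) <-> (v (+) u))) <-> v) = min(1, 1 − 0.82 + 0.31) = min(1, 0.49) = 0.49

0.49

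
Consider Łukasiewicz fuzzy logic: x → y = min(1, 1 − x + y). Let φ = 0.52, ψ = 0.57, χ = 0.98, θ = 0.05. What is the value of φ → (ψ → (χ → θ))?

0.98

χ → θ = min(1, 1 − 0.98 + 0.05) = min(1, 0.07) = 0.07
ψ → (χ → θ) = min(1, 1 − 0.57 + 0.07) = min(1, 0.50) = 0.50
φ → (ψ → (χ → θ)) = min(1, 1 − 0.52 + 0.50) = min(1, 0.98) = 0.98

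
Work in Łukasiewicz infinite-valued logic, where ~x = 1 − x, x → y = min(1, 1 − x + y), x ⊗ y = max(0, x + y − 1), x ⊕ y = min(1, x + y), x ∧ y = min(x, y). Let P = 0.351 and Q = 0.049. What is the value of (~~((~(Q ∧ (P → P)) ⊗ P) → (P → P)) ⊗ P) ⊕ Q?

P → P = min(1, 1 − 0.351 + 0.351) = min(1, 1.000) = 1.000
Q ∧ (P → P) = min(0.049, 1.000) = 0.049
~(Q ∧ (P → P)) = 1 − 0.049 = 0.951
~(Q ∧ (P → P)) ⊗ P = max(0, 0.951 + 0.351 − 1) = max(0, 0.302) = 0.302
(~(Q ∧ (P → P)) ⊗ P) → (P → P) = min(1, 1 − 0.302 + 1.000) = min(1, 1.698) = 1.000
~((~(Q ∧ (P → P)) ⊗ P) → (P → P)) = 1 − 1.000 = 0.000
~~((~(Q ∧ (P → P)) ⊗ P) → (P → P)) = 1 − 0.000 = 1.000
~~((~(Q ∧ (P → P)) ⊗ P) → (P → P)) ⊗ P = max(0, 1.000 + 0.351 − 1) = max(0, 0.351) = 0.351
(~~((~(Q ∧ (P → P)) ⊗ P) → (P → P)) ⊗ P) ⊕ Q = min(1, 0.351 + 0.049) = min(1, 0.400) = 0.400

0.400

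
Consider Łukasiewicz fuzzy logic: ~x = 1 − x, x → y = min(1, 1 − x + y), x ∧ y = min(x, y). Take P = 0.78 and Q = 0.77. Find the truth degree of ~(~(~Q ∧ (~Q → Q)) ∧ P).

0.23

~Q = 1 − 0.77 = 0.23
~Q → Q = min(1, 1 − 0.23 + 0.77) = min(1, 1.54) = 1.00
~Q ∧ (~Q → Q) = min(0.23, 1.00) = 0.23
~(~Q ∧ (~Q → Q)) = 1 − 0.23 = 0.77
~(~Q ∧ (~Q → Q)) ∧ P = min(0.77, 0.78) = 0.77
~(~(~Q ∧ (~Q → Q)) ∧ P) = 1 − 0.77 = 0.23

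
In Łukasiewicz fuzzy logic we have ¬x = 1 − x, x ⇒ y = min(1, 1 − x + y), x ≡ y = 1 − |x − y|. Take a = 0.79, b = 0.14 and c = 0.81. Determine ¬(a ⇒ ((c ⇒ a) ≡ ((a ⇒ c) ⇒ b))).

c ⇒ a = min(1, 1 − 0.81 + 0.79) = min(1, 0.98) = 0.98
a ⇒ c = min(1, 1 − 0.79 + 0.81) = min(1, 1.02) = 1.00
(a ⇒ c) ⇒ b = min(1, 1 − 1.00 + 0.14) = min(1, 0.14) = 0.14
(c ⇒ a) ≡ ((a ⇒ c) ⇒ b) = 1 − |0.98 − 0.14| = 1 − 0.84 = 0.16
a ⇒ ((c ⇒ a) ≡ ((a ⇒ c) ⇒ b)) = min(1, 1 − 0.79 + 0.16) = min(1, 0.37) = 0.37
¬(a ⇒ ((c ⇒ a) ≡ ((a ⇒ c) ⇒ b))) = 1 − 0.37 = 0.63

0.63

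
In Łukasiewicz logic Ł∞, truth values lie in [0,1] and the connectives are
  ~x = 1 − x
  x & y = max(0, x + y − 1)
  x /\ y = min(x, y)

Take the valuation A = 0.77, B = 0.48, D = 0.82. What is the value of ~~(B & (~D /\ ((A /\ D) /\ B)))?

0.00

~D = 1 − 0.82 = 0.18
A /\ D = min(0.77, 0.82) = 0.77
(A /\ D) /\ B = min(0.77, 0.48) = 0.48
~D /\ ((A /\ D) /\ B) = min(0.18, 0.48) = 0.18
B & (~D /\ ((A /\ D) /\ B)) = max(0, 0.48 + 0.18 − 1) = max(0, -0.34) = 0.00
~(B & (~D /\ ((A /\ D) /\ B))) = 1 − 0.00 = 1.00
~~(B & (~D /\ ((A /\ D) /\ B))) = 1 − 1.00 = 0.00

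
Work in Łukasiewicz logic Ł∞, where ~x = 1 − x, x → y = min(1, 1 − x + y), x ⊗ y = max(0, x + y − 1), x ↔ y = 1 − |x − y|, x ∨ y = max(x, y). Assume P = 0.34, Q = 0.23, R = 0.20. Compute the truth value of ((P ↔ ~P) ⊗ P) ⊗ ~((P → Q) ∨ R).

0.00

~P = 1 − 0.34 = 0.66
P ↔ ~P = 1 − |0.34 − 0.66| = 1 − 0.32 = 0.68
(P ↔ ~P) ⊗ P = max(0, 0.68 + 0.34 − 1) = max(0, 0.02) = 0.02
P → Q = min(1, 1 − 0.34 + 0.23) = min(1, 0.89) = 0.89
(P → Q) ∨ R = max(0.89, 0.20) = 0.89
~((P → Q) ∨ R) = 1 − 0.89 = 0.11
((P ↔ ~P) ⊗ P) ⊗ ~((P → Q) ∨ R) = max(0, 0.02 + 0.11 − 1) = max(0, -0.87) = 0.00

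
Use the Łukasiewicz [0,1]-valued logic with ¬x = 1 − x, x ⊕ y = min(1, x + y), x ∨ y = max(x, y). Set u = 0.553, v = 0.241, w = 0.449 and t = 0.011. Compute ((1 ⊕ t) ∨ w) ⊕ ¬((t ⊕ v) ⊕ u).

1.000

1 ⊕ t = min(1, 1.000 + 0.011) = min(1, 1.011) = 1.000
(1 ⊕ t) ∨ w = max(1.000, 0.449) = 1.000
t ⊕ v = min(1, 0.011 + 0.241) = min(1, 0.252) = 0.252
(t ⊕ v) ⊕ u = min(1, 0.252 + 0.553) = min(1, 0.805) = 0.805
¬((t ⊕ v) ⊕ u) = 1 − 0.805 = 0.195
((1 ⊕ t) ∨ w) ⊕ ¬((t ⊕ v) ⊕ u) = min(1, 1.000 + 0.195) = min(1, 1.195) = 1.000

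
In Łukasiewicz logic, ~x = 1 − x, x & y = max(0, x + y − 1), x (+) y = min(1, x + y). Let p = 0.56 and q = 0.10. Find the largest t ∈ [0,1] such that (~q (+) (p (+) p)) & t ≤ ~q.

~q = 1 − 0.10 = 0.90
p (+) p = min(1, 0.56 + 0.56) = min(1, 1.12) = 1.00
~q (+) (p (+) p) = min(1, 0.90 + 1.00) = min(1, 1.90) = 1.00
So the left factor is ~q (+) (p (+) p) = 1.00.
So the right-hand bound is ~q = 0.90.
The residuum of the Łukasiewicz t-norm gives the supremum: min(1, 1 − 1.00 + 0.90).
1 − 1.00 + 0.90 = 0.90, so t = min(1, 0.90) = 0.90.
Check: 1.00 & 0.90 = max(0, 0.90) = 0.90 ≤ 0.90.

0.90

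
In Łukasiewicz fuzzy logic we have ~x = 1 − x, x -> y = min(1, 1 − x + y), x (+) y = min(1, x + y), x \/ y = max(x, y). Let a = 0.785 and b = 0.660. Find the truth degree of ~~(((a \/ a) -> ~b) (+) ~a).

a \/ a = max(0.785, 0.785) = 0.785
~b = 1 − 0.660 = 0.340
(a \/ a) -> ~b = min(1, 1 − 0.785 + 0.340) = min(1, 0.555) = 0.555
~a = 1 − 0.785 = 0.215
((a \/ a) -> ~b) (+) ~a = min(1, 0.555 + 0.215) = min(1, 0.770) = 0.770
~(((a \/ a) -> ~b) (+) ~a) = 1 − 0.770 = 0.230
~~(((a \/ a) -> ~b) (+) ~a) = 1 − 0.230 = 0.770

0.770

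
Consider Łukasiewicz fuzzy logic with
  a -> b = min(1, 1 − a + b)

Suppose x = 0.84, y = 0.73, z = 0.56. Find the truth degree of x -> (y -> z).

y -> z = min(1, 1 − 0.73 + 0.56) = min(1, 0.83) = 0.83
x -> (y -> z) = min(1, 1 − 0.84 + 0.83) = min(1, 0.99) = 0.99

0.99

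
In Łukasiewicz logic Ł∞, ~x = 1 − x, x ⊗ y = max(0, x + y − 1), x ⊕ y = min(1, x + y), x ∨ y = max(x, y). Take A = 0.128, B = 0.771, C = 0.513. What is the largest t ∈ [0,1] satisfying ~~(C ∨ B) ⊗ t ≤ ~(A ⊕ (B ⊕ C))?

0.229

C ∨ B = max(0.513, 0.771) = 0.771
~(C ∨ B) = 1 − 0.771 = 0.229
~~(C ∨ B) = 1 − 0.229 = 0.771
So the left factor is ~~(C ∨ B) = 0.771.
B ⊕ C = min(1, 0.771 + 0.513) = min(1, 1.284) = 1.000
A ⊕ (B ⊕ C) = min(1, 0.128 + 1.000) = min(1, 1.128) = 1.000
~(A ⊕ (B ⊕ C)) = 1 − 1.000 = 0.000
So the right-hand bound is ~(A ⊕ (B ⊕ C)) = 0.000.
The residuum of the Łukasiewicz t-norm gives the supremum: min(1, 1 − 0.771 + 0.000).
1 − 0.771 + 0.000 = 0.229, so t = min(1, 0.229) = 0.229.
Check: 0.771 ⊗ 0.229 = max(0, 0.000) = 0.000 ≤ 0.000.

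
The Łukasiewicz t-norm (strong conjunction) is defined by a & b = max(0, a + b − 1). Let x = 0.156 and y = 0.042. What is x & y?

0.000

x & y = max(0, 0.156 + 0.042 − 1) = max(0, -0.802) = 0.000
For comparison, the Gödel (minimum) t-norm min(a, b) would give 0.042.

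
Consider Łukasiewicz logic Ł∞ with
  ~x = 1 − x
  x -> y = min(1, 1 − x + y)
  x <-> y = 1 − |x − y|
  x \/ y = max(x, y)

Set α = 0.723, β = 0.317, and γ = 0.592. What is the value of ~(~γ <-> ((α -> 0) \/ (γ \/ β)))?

~γ = 1 − 0.592 = 0.408
α -> 0 = min(1, 1 − 0.723 + 0.000) = min(1, 0.277) = 0.277
γ \/ β = max(0.592, 0.317) = 0.592
(α -> 0) \/ (γ \/ β) = max(0.277, 0.592) = 0.592
~γ <-> ((α -> 0) \/ (γ \/ β)) = 1 − |0.408 − 0.592| = 1 − 0.184 = 0.816
~(~γ <-> ((α -> 0) \/ (γ \/ β))) = 1 − 0.816 = 0.184

0.184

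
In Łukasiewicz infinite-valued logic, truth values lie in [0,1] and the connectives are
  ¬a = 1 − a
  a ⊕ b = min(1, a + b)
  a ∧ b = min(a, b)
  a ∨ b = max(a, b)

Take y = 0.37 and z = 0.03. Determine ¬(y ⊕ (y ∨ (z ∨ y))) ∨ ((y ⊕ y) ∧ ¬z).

0.74

z ∨ y = max(0.03, 0.37) = 0.37
y ∨ (z ∨ y) = max(0.37, 0.37) = 0.37
y ⊕ (y ∨ (z ∨ y)) = min(1, 0.37 + 0.37) = min(1, 0.74) = 0.74
¬(y ⊕ (y ∨ (z ∨ y))) = 1 − 0.74 = 0.26
y ⊕ y = min(1, 0.37 + 0.37) = min(1, 0.74) = 0.74
¬z = 1 − 0.03 = 0.97
(y ⊕ y) ∧ ¬z = min(0.74, 0.97) = 0.74
¬(y ⊕ (y ∨ (z ∨ y))) ∨ ((y ⊕ y) ∧ ¬z) = max(0.26, 0.74) = 0.74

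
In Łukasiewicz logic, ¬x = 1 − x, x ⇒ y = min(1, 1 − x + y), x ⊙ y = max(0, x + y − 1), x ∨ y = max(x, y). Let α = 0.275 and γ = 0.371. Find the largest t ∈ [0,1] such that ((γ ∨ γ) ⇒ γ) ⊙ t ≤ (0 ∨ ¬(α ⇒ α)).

0.000

γ ∨ γ = max(0.371, 0.371) = 0.371
(γ ∨ γ) ⇒ γ = min(1, 1 − 0.371 + 0.371) = min(1, 1.000) = 1.000
So the left factor is (γ ∨ γ) ⇒ γ = 1.000.
α ⇒ α = min(1, 1 − 0.275 + 0.275) = min(1, 1.000) = 1.000
¬(α ⇒ α) = 1 − 1.000 = 0.000
0 ∨ ¬(α ⇒ α) = max(0.000, 0.000) = 0.000
So the right-hand bound is 0 ∨ ¬(α ⇒ α) = 0.000.
The residuum of the Łukasiewicz t-norm gives the supremum: min(1, 1 − 1.000 + 0.000).
1 − 1.000 + 0.000 = 0.000, so t = min(1, 0.000) = 0.000.
Check: 1.000 ⊙ 0.000 = max(0, 0.000) = 0.000 ≤ 0.000.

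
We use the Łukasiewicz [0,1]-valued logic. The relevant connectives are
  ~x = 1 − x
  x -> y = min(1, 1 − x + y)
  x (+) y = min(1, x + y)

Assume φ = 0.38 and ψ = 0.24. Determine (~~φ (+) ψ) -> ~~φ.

~φ = 1 − 0.38 = 0.62
~~φ = 1 − 0.62 = 0.38
~~φ (+) ψ = min(1, 0.38 + 0.24) = min(1, 0.62) = 0.62
(~~φ (+) ψ) -> ~~φ = min(1, 1 − 0.62 + 0.38) = min(1, 0.76) = 0.76

0.76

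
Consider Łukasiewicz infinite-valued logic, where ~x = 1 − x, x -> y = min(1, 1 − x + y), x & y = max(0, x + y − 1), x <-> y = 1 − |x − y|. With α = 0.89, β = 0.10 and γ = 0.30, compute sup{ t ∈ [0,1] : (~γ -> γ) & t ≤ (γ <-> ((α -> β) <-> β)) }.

~γ = 1 − 0.30 = 0.70
~γ -> γ = min(1, 1 − 0.70 + 0.30) = min(1, 0.60) = 0.60
So the left factor is ~γ -> γ = 0.60.
α -> β = min(1, 1 − 0.89 + 0.10) = min(1, 0.21) = 0.21
(α -> β) <-> β = 1 − |0.21 − 0.10| = 1 − 0.11 = 0.89
γ <-> ((α -> β) <-> β) = 1 − |0.30 − 0.89| = 1 − 0.59 = 0.41
So the right-hand bound is γ <-> ((α -> β) <-> β) = 0.41.
The residuum of the Łukasiewicz t-norm gives the supremum: min(1, 1 − 0.60 + 0.41).
1 − 0.60 + 0.41 = 0.81, so t = min(1, 0.81) = 0.81.
Check: 0.60 & 0.81 = max(0, 0.41) = 0.41 ≤ 0.41.

0.81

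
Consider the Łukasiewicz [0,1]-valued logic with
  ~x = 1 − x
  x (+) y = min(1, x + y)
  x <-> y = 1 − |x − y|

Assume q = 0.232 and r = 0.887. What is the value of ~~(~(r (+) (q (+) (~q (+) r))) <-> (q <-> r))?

0.655

~q = 1 − 0.232 = 0.768
~q (+) r = min(1, 0.768 + 0.887) = min(1, 1.655) = 1.000
q (+) (~q (+) r) = min(1, 0.232 + 1.000) = min(1, 1.232) = 1.000
r (+) (q (+) (~q (+) r)) = min(1, 0.887 + 1.000) = min(1, 1.887) = 1.000
~(r (+) (q (+) (~q (+) r))) = 1 − 1.000 = 0.000
q <-> r = 1 − |0.232 − 0.887| = 1 − 0.655 = 0.345
~(r (+) (q (+) (~q (+) r))) <-> (q <-> r) = 1 − |0.000 − 0.345| = 1 − 0.345 = 0.655
~(~(r (+) (q (+) (~q (+) r))) <-> (q <-> r)) = 1 − 0.655 = 0.345
~~(~(r (+) (q (+) (~q (+) r))) <-> (q <-> r)) = 1 − 0.345 = 0.655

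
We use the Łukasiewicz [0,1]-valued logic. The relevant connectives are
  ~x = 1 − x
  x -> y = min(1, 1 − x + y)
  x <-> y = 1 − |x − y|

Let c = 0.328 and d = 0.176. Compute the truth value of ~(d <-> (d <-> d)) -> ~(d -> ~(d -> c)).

0.352

d <-> d = 1 − |0.176 − 0.176| = 1 − 0.000 = 1.000
d <-> (d <-> d) = 1 − |0.176 − 1.000| = 1 − 0.824 = 0.176
~(d <-> (d <-> d)) = 1 − 0.176 = 0.824
d -> c = min(1, 1 − 0.176 + 0.328) = min(1, 1.152) = 1.000
~(d -> c) = 1 − 1.000 = 0.000
d -> ~(d -> c) = min(1, 1 − 0.176 + 0.000) = min(1, 0.824) = 0.824
~(d -> ~(d -> c)) = 1 − 0.824 = 0.176
~(d <-> (d <-> d)) -> ~(d -> ~(d -> c)) = min(1, 1 − 0.824 + 0.176) = min(1, 0.352) = 0.352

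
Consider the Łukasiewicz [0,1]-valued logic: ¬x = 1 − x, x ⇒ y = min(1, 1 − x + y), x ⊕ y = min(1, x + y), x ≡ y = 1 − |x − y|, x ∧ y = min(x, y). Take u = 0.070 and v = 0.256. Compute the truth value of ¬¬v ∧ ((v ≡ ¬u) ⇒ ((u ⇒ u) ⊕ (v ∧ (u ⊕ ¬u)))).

0.256

¬v = 1 − 0.256 = 0.744
¬¬v = 1 − 0.744 = 0.256
¬u = 1 − 0.070 = 0.930
v ≡ ¬u = 1 − |0.256 − 0.930| = 1 − 0.674 = 0.326
u ⇒ u = min(1, 1 − 0.070 + 0.070) = min(1, 1.000) = 1.000
u ⊕ ¬u = min(1, 0.070 + 0.930) = min(1, 1.000) = 1.000
v ∧ (u ⊕ ¬u) = min(0.256, 1.000) = 0.256
(u ⇒ u) ⊕ (v ∧ (u ⊕ ¬u)) = min(1, 1.000 + 0.256) = min(1, 1.256) = 1.000
(v ≡ ¬u) ⇒ ((u ⇒ u) ⊕ (v ∧ (u ⊕ ¬u))) = min(1, 1 − 0.326 + 1.000) = min(1, 1.674) = 1.000
¬¬v ∧ ((v ≡ ¬u) ⇒ ((u ⇒ u) ⊕ (v ∧ (u ⊕ ¬u)))) = min(0.256, 1.000) = 0.256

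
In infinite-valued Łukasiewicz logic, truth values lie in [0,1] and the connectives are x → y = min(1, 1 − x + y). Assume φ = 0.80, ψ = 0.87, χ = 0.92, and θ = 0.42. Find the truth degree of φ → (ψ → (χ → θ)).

χ → θ = min(1, 1 − 0.92 + 0.42) = min(1, 0.50) = 0.50
ψ → (χ → θ) = min(1, 1 − 0.87 + 0.50) = min(1, 0.63) = 0.63
φ → (ψ → (χ → θ)) = min(1, 1 − 0.80 + 0.63) = min(1, 0.83) = 0.83

0.83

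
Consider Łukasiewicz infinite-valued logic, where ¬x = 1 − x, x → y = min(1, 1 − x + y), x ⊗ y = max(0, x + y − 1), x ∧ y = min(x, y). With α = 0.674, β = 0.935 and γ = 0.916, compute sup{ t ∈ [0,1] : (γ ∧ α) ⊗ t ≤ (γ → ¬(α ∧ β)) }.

0.736

γ ∧ α = min(0.916, 0.674) = 0.674
So the left factor is γ ∧ α = 0.674.
α ∧ β = min(0.674, 0.935) = 0.674
¬(α ∧ β) = 1 − 0.674 = 0.326
γ → ¬(α ∧ β) = min(1, 1 − 0.916 + 0.326) = min(1, 0.410) = 0.410
So the right-hand bound is γ → ¬(α ∧ β) = 0.410.
The residuum of the Łukasiewicz t-norm gives the supremum: min(1, 1 − 0.674 + 0.410).
1 − 0.674 + 0.410 = 0.736, so t = min(1, 0.736) = 0.736.
Check: 0.674 ⊗ 0.736 = max(0, 0.410) = 0.410 ≤ 0.410.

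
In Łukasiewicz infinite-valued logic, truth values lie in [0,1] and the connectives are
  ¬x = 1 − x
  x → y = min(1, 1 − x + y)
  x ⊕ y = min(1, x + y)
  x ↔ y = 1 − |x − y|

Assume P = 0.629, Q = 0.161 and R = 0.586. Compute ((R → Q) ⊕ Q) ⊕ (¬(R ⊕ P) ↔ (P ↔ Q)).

1.000

R → Q = min(1, 1 − 0.586 + 0.161) = min(1, 0.575) = 0.575
(R → Q) ⊕ Q = min(1, 0.575 + 0.161) = min(1, 0.736) = 0.736
R ⊕ P = min(1, 0.586 + 0.629) = min(1, 1.215) = 1.000
¬(R ⊕ P) = 1 − 1.000 = 0.000
P ↔ Q = 1 − |0.629 − 0.161| = 1 − 0.468 = 0.532
¬(R ⊕ P) ↔ (P ↔ Q) = 1 − |0.000 − 0.532| = 1 − 0.532 = 0.468
((R → Q) ⊕ Q) ⊕ (¬(R ⊕ P) ↔ (P ↔ Q)) = min(1, 0.736 + 0.468) = min(1, 1.204) = 1.000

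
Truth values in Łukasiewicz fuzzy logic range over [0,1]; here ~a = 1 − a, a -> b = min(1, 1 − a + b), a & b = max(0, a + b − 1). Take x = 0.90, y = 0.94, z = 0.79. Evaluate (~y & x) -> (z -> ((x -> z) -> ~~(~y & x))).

1.00

~y = 1 − 0.94 = 0.06
~y & x = max(0, 0.06 + 0.90 − 1) = max(0, -0.04) = 0.00
x -> z = min(1, 1 − 0.90 + 0.79) = min(1, 0.89) = 0.89
~(~y & x) = 1 − 0.00 = 1.00
~~(~y & x) = 1 − 1.00 = 0.00
(x -> z) -> ~~(~y & x) = min(1, 1 − 0.89 + 0.00) = min(1, 0.11) = 0.11
z -> ((x -> z) -> ~~(~y & x)) = min(1, 1 − 0.79 + 0.11) = min(1, 0.32) = 0.32
(~y & x) -> (z -> ((x -> z) -> ~~(~y & x))) = min(1, 1 − 0.00 + 0.32) = min(1, 1.32) = 1.00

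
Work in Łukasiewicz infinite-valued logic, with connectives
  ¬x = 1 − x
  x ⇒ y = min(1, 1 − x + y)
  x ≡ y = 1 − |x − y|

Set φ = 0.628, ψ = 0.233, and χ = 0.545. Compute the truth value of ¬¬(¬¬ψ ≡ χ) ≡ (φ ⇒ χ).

0.771

¬ψ = 1 − 0.233 = 0.767
¬¬ψ = 1 − 0.767 = 0.233
¬¬ψ ≡ χ = 1 − |0.233 − 0.545| = 1 − 0.312 = 0.688
¬(¬¬ψ ≡ χ) = 1 − 0.688 = 0.312
¬¬(¬¬ψ ≡ χ) = 1 − 0.312 = 0.688
φ ⇒ χ = min(1, 1 − 0.628 + 0.545) = min(1, 0.917) = 0.917
¬¬(¬¬ψ ≡ χ) ≡ (φ ⇒ χ) = 1 − |0.688 − 0.917| = 1 − 0.229 = 0.771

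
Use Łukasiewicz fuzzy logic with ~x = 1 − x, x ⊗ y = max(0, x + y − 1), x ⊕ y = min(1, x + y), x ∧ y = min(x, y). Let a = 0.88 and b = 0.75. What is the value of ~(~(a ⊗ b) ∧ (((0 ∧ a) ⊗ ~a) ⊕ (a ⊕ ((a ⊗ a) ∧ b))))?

a ⊗ b = max(0, 0.88 + 0.75 − 1) = max(0, 0.63) = 0.63
~(a ⊗ b) = 1 − 0.63 = 0.37
0 ∧ a = min(0.00, 0.88) = 0.00
~a = 1 − 0.88 = 0.12
(0 ∧ a) ⊗ ~a = max(0, 0.00 + 0.12 − 1) = max(0, -0.88) = 0.00
a ⊗ a = max(0, 0.88 + 0.88 − 1) = max(0, 0.76) = 0.76
(a ⊗ a) ∧ b = min(0.76, 0.75) = 0.75
a ⊕ ((a ⊗ a) ∧ b) = min(1, 0.88 + 0.75) = min(1, 1.63) = 1.00
((0 ∧ a) ⊗ ~a) ⊕ (a ⊕ ((a ⊗ a) ∧ b)) = min(1, 0.00 + 1.00) = min(1, 1.00) = 1.00
~(a ⊗ b) ∧ (((0 ∧ a) ⊗ ~a) ⊕ (a ⊕ ((a ⊗ a) ∧ b))) = min(0.37, 1.00) = 0.37
~(~(a ⊗ b) ∧ (((0 ∧ a) ⊗ ~a) ⊕ (a ⊕ ((a ⊗ a) ∧ b)))) = 1 − 0.37 = 0.63

0.63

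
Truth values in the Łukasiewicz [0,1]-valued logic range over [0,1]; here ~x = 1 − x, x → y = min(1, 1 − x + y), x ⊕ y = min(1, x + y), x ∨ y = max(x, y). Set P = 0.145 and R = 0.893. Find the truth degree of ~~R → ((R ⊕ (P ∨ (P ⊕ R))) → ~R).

~R = 1 − 0.893 = 0.107
~~R = 1 − 0.107 = 0.893
P ⊕ R = min(1, 0.145 + 0.893) = min(1, 1.038) = 1.000
P ∨ (P ⊕ R) = max(0.145, 1.000) = 1.000
R ⊕ (P ∨ (P ⊕ R)) = min(1, 0.893 + 1.000) = min(1, 1.893) = 1.000
(R ⊕ (P ∨ (P ⊕ R))) → ~R = min(1, 1 − 1.000 + 0.107) = min(1, 0.107) = 0.107
~~R → ((R ⊕ (P ∨ (P ⊕ R))) → ~R) = min(1, 1 − 0.893 + 0.107) = min(1, 0.214) = 0.214

0.214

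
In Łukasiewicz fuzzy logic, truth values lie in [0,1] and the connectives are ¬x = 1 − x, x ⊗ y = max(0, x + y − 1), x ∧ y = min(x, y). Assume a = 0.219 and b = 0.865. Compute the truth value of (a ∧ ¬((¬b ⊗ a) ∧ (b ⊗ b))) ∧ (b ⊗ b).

0.219

¬b = 1 − 0.865 = 0.135
¬b ⊗ a = max(0, 0.135 + 0.219 − 1) = max(0, -0.646) = 0.000
b ⊗ b = max(0, 0.865 + 0.865 − 1) = max(0, 0.730) = 0.730
(¬b ⊗ a) ∧ (b ⊗ b) = min(0.000, 0.730) = 0.000
¬((¬b ⊗ a) ∧ (b ⊗ b)) = 1 − 0.000 = 1.000
a ∧ ¬((¬b ⊗ a) ∧ (b ⊗ b)) = min(0.219, 1.000) = 0.219
(a ∧ ¬((¬b ⊗ a) ∧ (b ⊗ b))) ∧ (b ⊗ b) = min(0.219, 0.730) = 0.219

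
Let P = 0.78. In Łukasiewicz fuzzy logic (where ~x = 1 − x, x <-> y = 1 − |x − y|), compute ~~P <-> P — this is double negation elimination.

1.00

~P = 1 − 0.78 = 0.22
~~P = 1 − 0.22 = 0.78
~~P <-> P = 1 − |0.78 − 0.78| = 1 − 0.00 = 1.00
(As expected: always 1 in Ł∞ since negation is involutive.)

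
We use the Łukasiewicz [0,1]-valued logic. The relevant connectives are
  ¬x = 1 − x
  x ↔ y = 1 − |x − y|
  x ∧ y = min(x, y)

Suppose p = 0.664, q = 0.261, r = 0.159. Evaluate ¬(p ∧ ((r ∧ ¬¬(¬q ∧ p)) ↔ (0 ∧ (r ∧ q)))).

¬q = 1 − 0.261 = 0.739
¬q ∧ p = min(0.739, 0.664) = 0.664
¬(¬q ∧ p) = 1 − 0.664 = 0.336
¬¬(¬q ∧ p) = 1 − 0.336 = 0.664
r ∧ ¬¬(¬q ∧ p) = min(0.159, 0.664) = 0.159
r ∧ q = min(0.159, 0.261) = 0.159
0 ∧ (r ∧ q) = min(0.000, 0.159) = 0.000
(r ∧ ¬¬(¬q ∧ p)) ↔ (0 ∧ (r ∧ q)) = 1 − |0.159 − 0.000| = 1 − 0.159 = 0.841
p ∧ ((r ∧ ¬¬(¬q ∧ p)) ↔ (0 ∧ (r ∧ q))) = min(0.664, 0.841) = 0.664
¬(p ∧ ((r ∧ ¬¬(¬q ∧ p)) ↔ (0 ∧ (r ∧ q)))) = 1 − 0.664 = 0.336

0.336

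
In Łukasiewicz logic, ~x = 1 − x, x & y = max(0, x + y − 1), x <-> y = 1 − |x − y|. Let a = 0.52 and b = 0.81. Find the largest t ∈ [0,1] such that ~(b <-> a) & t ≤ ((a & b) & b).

0.85

b <-> a = 1 − |0.81 − 0.52| = 1 − 0.29 = 0.71
~(b <-> a) = 1 − 0.71 = 0.29
So the left factor is ~(b <-> a) = 0.29.
a & b = max(0, 0.52 + 0.81 − 1) = max(0, 0.33) = 0.33
(a & b) & b = max(0, 0.33 + 0.81 − 1) = max(0, 0.14) = 0.14
So the right-hand bound is (a & b) & b = 0.14.
The residuum of the Łukasiewicz t-norm gives the supremum: min(1, 1 − 0.29 + 0.14).
1 − 0.29 + 0.14 = 0.85, so t = min(1, 0.85) = 0.85.
Check: 0.29 & 0.85 = max(0, 0.14) = 0.14 ≤ 0.14.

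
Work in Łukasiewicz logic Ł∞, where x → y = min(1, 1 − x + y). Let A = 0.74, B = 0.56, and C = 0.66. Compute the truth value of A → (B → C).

1.00

B → C = min(1, 1 − 0.56 + 0.66) = min(1, 1.10) = 1.00
A → (B → C) = min(1, 1 − 0.74 + 1.00) = min(1, 1.26) = 1.00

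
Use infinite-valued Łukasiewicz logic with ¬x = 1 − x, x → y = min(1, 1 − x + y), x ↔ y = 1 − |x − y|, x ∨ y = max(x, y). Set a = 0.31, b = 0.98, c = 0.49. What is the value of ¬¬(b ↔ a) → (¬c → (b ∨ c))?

1.00

b ↔ a = 1 − |0.98 − 0.31| = 1 − 0.67 = 0.33
¬(b ↔ a) = 1 − 0.33 = 0.67
¬¬(b ↔ a) = 1 − 0.67 = 0.33
¬c = 1 − 0.49 = 0.51
b ∨ c = max(0.98, 0.49) = 0.98
¬c → (b ∨ c) = min(1, 1 − 0.51 + 0.98) = min(1, 1.47) = 1.00
¬¬(b ↔ a) → (¬c → (b ∨ c)) = min(1, 1 − 0.33 + 1.00) = min(1, 1.67) = 1.00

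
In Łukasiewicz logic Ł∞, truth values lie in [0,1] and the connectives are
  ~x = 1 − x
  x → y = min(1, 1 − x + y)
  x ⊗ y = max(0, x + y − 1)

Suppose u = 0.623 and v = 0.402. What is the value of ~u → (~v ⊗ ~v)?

0.819

~u = 1 − 0.623 = 0.377
~v = 1 − 0.402 = 0.598
~v ⊗ ~v = max(0, 0.598 + 0.598 − 1) = max(0, 0.196) = 0.196
~u → (~v ⊗ ~v) = min(1, 1 − 0.377 + 0.196) = min(1, 0.819) = 0.819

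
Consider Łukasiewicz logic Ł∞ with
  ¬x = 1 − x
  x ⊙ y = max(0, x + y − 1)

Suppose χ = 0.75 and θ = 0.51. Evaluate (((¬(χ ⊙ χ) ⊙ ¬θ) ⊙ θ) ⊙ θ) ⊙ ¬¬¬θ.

0.00

χ ⊙ χ = max(0, 0.75 + 0.75 − 1) = max(0, 0.50) = 0.50
¬(χ ⊙ χ) = 1 − 0.50 = 0.50
¬θ = 1 − 0.51 = 0.49
¬(χ ⊙ χ) ⊙ ¬θ = max(0, 0.50 + 0.49 − 1) = max(0, -0.01) = 0.00
(¬(χ ⊙ χ) ⊙ ¬θ) ⊙ θ = max(0, 0.00 + 0.51 − 1) = max(0, -0.49) = 0.00
((¬(χ ⊙ χ) ⊙ ¬θ) ⊙ θ) ⊙ θ = max(0, 0.00 + 0.51 − 1) = max(0, -0.49) = 0.00
¬¬θ = 1 − 0.49 = 0.51
¬¬¬θ = 1 − 0.51 = 0.49
(((¬(χ ⊙ χ) ⊙ ¬θ) ⊙ θ) ⊙ θ) ⊙ ¬¬¬θ = max(0, 0.00 + 0.49 − 1) = max(0, -0.51) = 0.00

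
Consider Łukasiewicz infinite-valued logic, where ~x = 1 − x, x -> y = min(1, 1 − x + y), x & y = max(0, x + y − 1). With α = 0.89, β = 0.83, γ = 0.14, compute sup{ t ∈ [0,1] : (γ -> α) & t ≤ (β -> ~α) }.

0.28

γ -> α = min(1, 1 − 0.14 + 0.89) = min(1, 1.75) = 1.00
So the left factor is γ -> α = 1.00.
~α = 1 − 0.89 = 0.11
β -> ~α = min(1, 1 − 0.83 + 0.11) = min(1, 0.28) = 0.28
So the right-hand bound is β -> ~α = 0.28.
The residuum of the Łukasiewicz t-norm gives the supremum: min(1, 1 − 1.00 + 0.28).
1 − 1.00 + 0.28 = 0.28, so t = min(1, 0.28) = 0.28.
Check: 1.00 & 0.28 = max(0, 0.28) = 0.28 ≤ 0.28.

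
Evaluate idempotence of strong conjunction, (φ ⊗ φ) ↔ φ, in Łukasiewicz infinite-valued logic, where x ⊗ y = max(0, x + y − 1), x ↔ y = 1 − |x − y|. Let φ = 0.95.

φ ⊗ φ = max(0, 0.95 + 0.95 − 1) = max(0, 0.90) = 0.90
(φ ⊗ φ) ↔ φ = 1 − |0.90 − 0.95| = 1 − 0.05 = 0.95
(The value 0.95 < 1 shows this instance is not satisfied; fails in Ł∞ since a ⊗ a = max(0, 2a−1) ≠ a in general.)

0.95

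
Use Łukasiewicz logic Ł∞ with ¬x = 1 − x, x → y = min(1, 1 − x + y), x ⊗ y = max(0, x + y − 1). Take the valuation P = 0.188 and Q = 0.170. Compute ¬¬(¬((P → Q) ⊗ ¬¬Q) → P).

P → Q = min(1, 1 − 0.188 + 0.170) = min(1, 0.982) = 0.982
¬Q = 1 − 0.170 = 0.830
¬¬Q = 1 − 0.830 = 0.170
(P → Q) ⊗ ¬¬Q = max(0, 0.982 + 0.170 − 1) = max(0, 0.152) = 0.152
¬((P → Q) ⊗ ¬¬Q) = 1 − 0.152 = 0.848
¬((P → Q) ⊗ ¬¬Q) → P = min(1, 1 − 0.848 + 0.188) = min(1, 0.340) = 0.340
¬(¬((P → Q) ⊗ ¬¬Q) → P) = 1 − 0.340 = 0.660
¬¬(¬((P → Q) ⊗ ¬¬Q) → P) = 1 − 0.660 = 0.340

0.340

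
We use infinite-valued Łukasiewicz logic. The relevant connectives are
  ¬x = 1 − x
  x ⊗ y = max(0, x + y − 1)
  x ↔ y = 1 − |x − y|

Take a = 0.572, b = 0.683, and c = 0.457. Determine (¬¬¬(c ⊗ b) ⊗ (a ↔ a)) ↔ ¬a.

c ⊗ b = max(0, 0.457 + 0.683 − 1) = max(0, 0.140) = 0.140
¬(c ⊗ b) = 1 − 0.140 = 0.860
¬¬(c ⊗ b) = 1 − 0.860 = 0.140
¬¬¬(c ⊗ b) = 1 − 0.140 = 0.860
a ↔ a = 1 − |0.572 − 0.572| = 1 − 0.000 = 1.000
¬¬¬(c ⊗ b) ⊗ (a ↔ a) = max(0, 0.860 + 1.000 − 1) = max(0, 0.860) = 0.860
¬a = 1 − 0.572 = 0.428
(¬¬¬(c ⊗ b) ⊗ (a ↔ a)) ↔ ¬a = 1 − |0.860 − 0.428| = 1 − 0.432 = 0.568

0.568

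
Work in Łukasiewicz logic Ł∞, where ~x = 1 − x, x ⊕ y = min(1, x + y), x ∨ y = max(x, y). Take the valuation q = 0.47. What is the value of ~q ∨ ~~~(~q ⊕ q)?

~q = 1 − 0.47 = 0.53
~q ⊕ q = min(1, 0.53 + 0.47) = min(1, 1.00) = 1.00
~(~q ⊕ q) = 1 − 1.00 = 0.00
~~(~q ⊕ q) = 1 − 0.00 = 1.00
~~~(~q ⊕ q) = 1 − 1.00 = 0.00
~q ∨ ~~~(~q ⊕ q) = max(0.53, 0.00) = 0.53

0.53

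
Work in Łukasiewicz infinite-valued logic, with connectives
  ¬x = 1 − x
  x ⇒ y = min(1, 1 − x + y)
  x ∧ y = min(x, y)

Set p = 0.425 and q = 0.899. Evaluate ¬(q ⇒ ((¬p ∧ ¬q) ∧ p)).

¬p = 1 − 0.425 = 0.575
¬q = 1 − 0.899 = 0.101
¬p ∧ ¬q = min(0.575, 0.101) = 0.101
(¬p ∧ ¬q) ∧ p = min(0.101, 0.425) = 0.101
q ⇒ ((¬p ∧ ¬q) ∧ p) = min(1, 1 − 0.899 + 0.101) = min(1, 0.202) = 0.202
¬(q ⇒ ((¬p ∧ ¬q) ∧ p)) = 1 − 0.202 = 0.798

0.798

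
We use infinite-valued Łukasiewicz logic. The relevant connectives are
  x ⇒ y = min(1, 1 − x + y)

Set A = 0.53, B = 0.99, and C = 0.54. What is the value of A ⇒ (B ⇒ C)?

1.00

B ⇒ C = min(1, 1 − 0.99 + 0.54) = min(1, 0.55) = 0.55
A ⇒ (B ⇒ C) = min(1, 1 − 0.53 + 0.55) = min(1, 1.02) = 1.00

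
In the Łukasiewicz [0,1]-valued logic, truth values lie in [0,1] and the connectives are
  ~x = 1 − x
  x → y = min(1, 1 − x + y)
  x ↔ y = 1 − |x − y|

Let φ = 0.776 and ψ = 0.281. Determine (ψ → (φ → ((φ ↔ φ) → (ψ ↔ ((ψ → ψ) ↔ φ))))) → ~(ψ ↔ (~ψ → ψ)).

0.281

φ ↔ φ = 1 − |0.776 − 0.776| = 1 − 0.000 = 1.000
ψ → ψ = min(1, 1 − 0.281 + 0.281) = min(1, 1.000) = 1.000
(ψ → ψ) ↔ φ = 1 − |1.000 − 0.776| = 1 − 0.224 = 0.776
ψ ↔ ((ψ → ψ) ↔ φ) = 1 − |0.281 − 0.776| = 1 − 0.495 = 0.505
(φ ↔ φ) → (ψ ↔ ((ψ → ψ) ↔ φ)) = min(1, 1 − 1.000 + 0.505) = min(1, 0.505) = 0.505
φ → ((φ ↔ φ) → (ψ ↔ ((ψ → ψ) ↔ φ))) = min(1, 1 − 0.776 + 0.505) = min(1, 0.729) = 0.729
ψ → (φ → ((φ ↔ φ) → (ψ ↔ ((ψ → ψ) ↔ φ)))) = min(1, 1 − 0.281 + 0.729) = min(1, 1.448) = 1.000
~ψ = 1 − 0.281 = 0.719
~ψ → ψ = min(1, 1 − 0.719 + 0.281) = min(1, 0.562) = 0.562
ψ ↔ (~ψ → ψ) = 1 − |0.281 − 0.562| = 1 − 0.281 = 0.719
~(ψ ↔ (~ψ → ψ)) = 1 − 0.719 = 0.281
(ψ → (φ → ((φ ↔ φ) → (ψ ↔ ((ψ → ψ) ↔ φ))))) → ~(ψ ↔ (~ψ → ψ)) = min(1, 1 − 1.000 + 0.281) = min(1, 0.281) = 0.281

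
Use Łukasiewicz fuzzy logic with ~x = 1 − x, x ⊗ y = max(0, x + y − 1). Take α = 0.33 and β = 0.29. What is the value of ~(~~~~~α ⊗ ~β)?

0.62

~α = 1 − 0.33 = 0.67
~~α = 1 − 0.67 = 0.33
~~~α = 1 − 0.33 = 0.67
~~~~α = 1 − 0.67 = 0.33
~~~~~α = 1 − 0.33 = 0.67
~β = 1 − 0.29 = 0.71
~~~~~α ⊗ ~β = max(0, 0.67 + 0.71 − 1) = max(0, 0.38) = 0.38
~(~~~~~α ⊗ ~β) = 1 − 0.38 = 0.62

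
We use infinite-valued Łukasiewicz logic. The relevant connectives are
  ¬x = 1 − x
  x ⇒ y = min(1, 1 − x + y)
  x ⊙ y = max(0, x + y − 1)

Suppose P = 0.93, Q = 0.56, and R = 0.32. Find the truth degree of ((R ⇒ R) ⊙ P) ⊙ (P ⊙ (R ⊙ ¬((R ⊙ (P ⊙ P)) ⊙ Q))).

0.18

R ⇒ R = min(1, 1 − 0.32 + 0.32) = min(1, 1.00) = 1.00
(R ⇒ R) ⊙ P = max(0, 1.00 + 0.93 − 1) = max(0, 0.93) = 0.93
P ⊙ P = max(0, 0.93 + 0.93 − 1) = max(0, 0.86) = 0.86
R ⊙ (P ⊙ P) = max(0, 0.32 + 0.86 − 1) = max(0, 0.18) = 0.18
(R ⊙ (P ⊙ P)) ⊙ Q = max(0, 0.18 + 0.56 − 1) = max(0, -0.26) = 0.00
¬((R ⊙ (P ⊙ P)) ⊙ Q) = 1 − 0.00 = 1.00
R ⊙ ¬((R ⊙ (P ⊙ P)) ⊙ Q) = max(0, 0.32 + 1.00 − 1) = max(0, 0.32) = 0.32
P ⊙ (R ⊙ ¬((R ⊙ (P ⊙ P)) ⊙ Q)) = max(0, 0.93 + 0.32 − 1) = max(0, 0.25) = 0.25
((R ⇒ R) ⊙ P) ⊙ (P ⊙ (R ⊙ ¬((R ⊙ (P ⊙ P)) ⊙ Q))) = max(0, 0.93 + 0.25 − 1) = max(0, 0.18) = 0.18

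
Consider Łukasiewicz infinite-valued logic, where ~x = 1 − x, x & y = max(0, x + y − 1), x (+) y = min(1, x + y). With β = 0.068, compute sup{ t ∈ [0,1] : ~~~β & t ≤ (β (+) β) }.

~β = 1 − 0.068 = 0.932
~~β = 1 − 0.932 = 0.068
~~~β = 1 − 0.068 = 0.932
So the left factor is ~~~β = 0.932.
β (+) β = min(1, 0.068 + 0.068) = min(1, 0.136) = 0.136
So the right-hand bound is β (+) β = 0.136.
The residuum of the Łukasiewicz t-norm gives the supremum: min(1, 1 − 0.932 + 0.136).
1 − 0.932 + 0.136 = 0.204, so t = min(1, 0.204) = 0.204.
Check: 0.932 & 0.204 = max(0, 0.136) = 0.136 ≤ 0.136.

0.204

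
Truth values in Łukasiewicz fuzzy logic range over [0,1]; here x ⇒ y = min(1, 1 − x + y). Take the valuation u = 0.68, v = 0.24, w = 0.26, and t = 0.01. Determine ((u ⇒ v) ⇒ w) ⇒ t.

u ⇒ v = min(1, 1 − 0.68 + 0.24) = min(1, 0.56) = 0.56
(u ⇒ v) ⇒ w = min(1, 1 − 0.56 + 0.26) = min(1, 0.70) = 0.70
((u ⇒ v) ⇒ w) ⇒ t = min(1, 1 − 0.70 + 0.01) = min(1, 0.31) = 0.31

0.31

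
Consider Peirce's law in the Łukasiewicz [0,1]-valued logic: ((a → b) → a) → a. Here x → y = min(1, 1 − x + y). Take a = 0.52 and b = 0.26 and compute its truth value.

0.74

a → b = min(1, 1 − 0.52 + 0.26) = min(1, 0.74) = 0.74
(a → b) → a = min(1, 1 − 0.74 + 0.52) = min(1, 0.78) = 0.78
((a → b) → a) → a = min(1, 1 − 0.78 + 0.52) = min(1, 0.74) = 0.74
(The value 0.74 < 1 shows this instance is not satisfied; not a Ł∞-tautology in general.)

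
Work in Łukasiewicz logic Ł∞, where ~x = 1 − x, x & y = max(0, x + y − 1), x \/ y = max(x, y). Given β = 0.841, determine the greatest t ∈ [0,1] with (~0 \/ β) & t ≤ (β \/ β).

~0 = 1 − 0.000 = 1.000
~0 \/ β = max(1.000, 0.841) = 1.000
So the left factor is ~0 \/ β = 1.000.
β \/ β = max(0.841, 0.841) = 0.841
So the right-hand bound is β \/ β = 0.841.
The residuum of the Łukasiewicz t-norm gives the supremum: min(1, 1 − 1.000 + 0.841).
1 − 1.000 + 0.841 = 0.841, so t = min(1, 0.841) = 0.841.
Check: 1.000 & 0.841 = max(0, 0.841) = 0.841 ≤ 0.841.

0.841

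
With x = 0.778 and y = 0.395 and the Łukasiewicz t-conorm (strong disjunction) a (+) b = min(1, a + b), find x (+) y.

x (+) y = min(1, 0.778 + 0.395) = min(1, 1.173) = 1.000
For comparison, the Gödel t-conorm max(a, b) would give 0.778.

1.000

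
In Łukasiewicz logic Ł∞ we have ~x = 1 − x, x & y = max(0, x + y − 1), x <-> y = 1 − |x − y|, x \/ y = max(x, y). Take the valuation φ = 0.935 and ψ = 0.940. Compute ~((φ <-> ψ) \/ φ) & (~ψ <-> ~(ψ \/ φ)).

φ <-> ψ = 1 − |0.935 − 0.940| = 1 − 0.005 = 0.995
(φ <-> ψ) \/ φ = max(0.995, 0.935) = 0.995
~((φ <-> ψ) \/ φ) = 1 − 0.995 = 0.005
~ψ = 1 − 0.940 = 0.060
ψ \/ φ = max(0.940, 0.935) = 0.940
~(ψ \/ φ) = 1 − 0.940 = 0.060
~ψ <-> ~(ψ \/ φ) = 1 − |0.060 − 0.060| = 1 − 0.000 = 1.000
~((φ <-> ψ) \/ φ) & (~ψ <-> ~(ψ \/ φ)) = max(0, 0.005 + 1.000 − 1) = max(0, 0.005) = 0.005

0.005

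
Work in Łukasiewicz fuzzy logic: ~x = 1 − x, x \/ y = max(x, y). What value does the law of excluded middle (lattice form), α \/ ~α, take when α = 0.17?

~α = 1 − 0.17 = 0.83
α \/ ~α = max(0.17, 0.83) = 0.83
(The value 0.83 < 1 shows this instance is not satisfied; not a Ł∞-tautology — its value is max(a, 1−a).)

0.83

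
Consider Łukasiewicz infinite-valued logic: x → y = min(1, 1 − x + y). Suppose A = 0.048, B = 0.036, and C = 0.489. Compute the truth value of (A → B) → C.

0.501

A → B = min(1, 1 − 0.048 + 0.036) = min(1, 0.988) = 0.988
(A → B) → C = min(1, 1 − 0.988 + 0.489) = min(1, 0.501) = 0.501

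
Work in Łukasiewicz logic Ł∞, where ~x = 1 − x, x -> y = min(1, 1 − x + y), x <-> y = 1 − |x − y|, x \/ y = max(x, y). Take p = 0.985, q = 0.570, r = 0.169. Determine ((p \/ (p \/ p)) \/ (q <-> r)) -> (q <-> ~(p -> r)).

0.769

p \/ p = max(0.985, 0.985) = 0.985
p \/ (p \/ p) = max(0.985, 0.985) = 0.985
q <-> r = 1 − |0.570 − 0.169| = 1 − 0.401 = 0.599
(p \/ (p \/ p)) \/ (q <-> r) = max(0.985, 0.599) = 0.985
p -> r = min(1, 1 − 0.985 + 0.169) = min(1, 0.184) = 0.184
~(p -> r) = 1 − 0.184 = 0.816
q <-> ~(p -> r) = 1 − |0.570 − 0.816| = 1 − 0.246 = 0.754
((p \/ (p \/ p)) \/ (q <-> r)) -> (q <-> ~(p -> r)) = min(1, 1 − 0.985 + 0.754) = min(1, 0.769) = 0.769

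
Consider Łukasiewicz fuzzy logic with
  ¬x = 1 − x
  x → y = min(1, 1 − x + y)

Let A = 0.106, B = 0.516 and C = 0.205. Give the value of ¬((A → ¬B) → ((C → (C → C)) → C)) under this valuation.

¬B = 1 − 0.516 = 0.484
A → ¬B = min(1, 1 − 0.106 + 0.484) = min(1, 1.378) = 1.000
C → C = min(1, 1 − 0.205 + 0.205) = min(1, 1.000) = 1.000
C → (C → C) = min(1, 1 − 0.205 + 1.000) = min(1, 1.795) = 1.000
(C → (C → C)) → C = min(1, 1 − 1.000 + 0.205) = min(1, 0.205) = 0.205
(A → ¬B) → ((C → (C → C)) → C) = min(1, 1 − 1.000 + 0.205) = min(1, 0.205) = 0.205
¬((A → ¬B) → ((C → (C → C)) → C)) = 1 − 0.205 = 0.795

0.795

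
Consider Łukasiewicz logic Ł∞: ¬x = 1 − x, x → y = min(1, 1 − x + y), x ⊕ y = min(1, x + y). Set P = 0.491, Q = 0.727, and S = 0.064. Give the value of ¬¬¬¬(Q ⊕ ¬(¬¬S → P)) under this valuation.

¬S = 1 − 0.064 = 0.936
¬¬S = 1 − 0.936 = 0.064
¬¬S → P = min(1, 1 − 0.064 + 0.491) = min(1, 1.427) = 1.000
¬(¬¬S → P) = 1 − 1.000 = 0.000
Q ⊕ ¬(¬¬S → P) = min(1, 0.727 + 0.000) = min(1, 0.727) = 0.727
¬(Q ⊕ ¬(¬¬S → P)) = 1 − 0.727 = 0.273
¬¬(Q ⊕ ¬(¬¬S → P)) = 1 − 0.273 = 0.727
¬¬¬(Q ⊕ ¬(¬¬S → P)) = 1 − 0.727 = 0.273
¬¬¬¬(Q ⊕ ¬(¬¬S → P)) = 1 − 0.273 = 0.727

0.727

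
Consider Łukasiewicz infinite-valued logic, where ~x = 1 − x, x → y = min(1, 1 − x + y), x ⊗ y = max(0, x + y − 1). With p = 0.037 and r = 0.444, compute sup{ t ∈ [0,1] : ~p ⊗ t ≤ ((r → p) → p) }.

~p = 1 − 0.037 = 0.963
So the left factor is ~p = 0.963.
r → p = min(1, 1 − 0.444 + 0.037) = min(1, 0.593) = 0.593
(r → p) → p = min(1, 1 − 0.593 + 0.037) = min(1, 0.444) = 0.444
So the right-hand bound is (r → p) → p = 0.444.
The residuum of the Łukasiewicz t-norm gives the supremum: min(1, 1 − 0.963 + 0.444).
1 − 0.963 + 0.444 = 0.481, so t = min(1, 0.481) = 0.481.
Check: 0.963 ⊗ 0.481 = max(0, 0.444) = 0.444 ≤ 0.444.

0.481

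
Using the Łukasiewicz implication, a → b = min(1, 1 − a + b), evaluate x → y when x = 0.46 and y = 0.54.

x → y = min(1, 1 − 0.46 + 0.54) = min(1, 1.08) = 1.00
For comparison, the Gödel implication (1 if a ≤ b else b) would give 1.00.

1.00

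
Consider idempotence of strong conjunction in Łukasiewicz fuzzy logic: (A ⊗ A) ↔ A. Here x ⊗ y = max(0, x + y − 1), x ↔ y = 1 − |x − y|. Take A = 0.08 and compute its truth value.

A ⊗ A = max(0, 0.08 + 0.08 − 1) = max(0, -0.84) = 0.00
(A ⊗ A) ↔ A = 1 − |0.00 − 0.08| = 1 − 0.08 = 0.92
(The value 0.92 < 1 shows this instance is not satisfied; fails in Ł∞ since a ⊗ a = max(0, 2a−1) ≠ a in general.)

0.92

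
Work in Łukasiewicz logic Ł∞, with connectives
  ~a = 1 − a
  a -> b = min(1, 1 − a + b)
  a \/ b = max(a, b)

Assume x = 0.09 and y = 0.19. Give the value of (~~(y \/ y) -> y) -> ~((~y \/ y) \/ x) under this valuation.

0.19

y \/ y = max(0.19, 0.19) = 0.19
~(y \/ y) = 1 − 0.19 = 0.81
~~(y \/ y) = 1 − 0.81 = 0.19
~~(y \/ y) -> y = min(1, 1 − 0.19 + 0.19) = min(1, 1.00) = 1.00
~y = 1 − 0.19 = 0.81
~y \/ y = max(0.81, 0.19) = 0.81
(~y \/ y) \/ x = max(0.81, 0.09) = 0.81
~((~y \/ y) \/ x) = 1 − 0.81 = 0.19
(~~(y \/ y) -> y) -> ~((~y \/ y) \/ x) = min(1, 1 − 1.00 + 0.19) = min(1, 0.19) = 0.19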